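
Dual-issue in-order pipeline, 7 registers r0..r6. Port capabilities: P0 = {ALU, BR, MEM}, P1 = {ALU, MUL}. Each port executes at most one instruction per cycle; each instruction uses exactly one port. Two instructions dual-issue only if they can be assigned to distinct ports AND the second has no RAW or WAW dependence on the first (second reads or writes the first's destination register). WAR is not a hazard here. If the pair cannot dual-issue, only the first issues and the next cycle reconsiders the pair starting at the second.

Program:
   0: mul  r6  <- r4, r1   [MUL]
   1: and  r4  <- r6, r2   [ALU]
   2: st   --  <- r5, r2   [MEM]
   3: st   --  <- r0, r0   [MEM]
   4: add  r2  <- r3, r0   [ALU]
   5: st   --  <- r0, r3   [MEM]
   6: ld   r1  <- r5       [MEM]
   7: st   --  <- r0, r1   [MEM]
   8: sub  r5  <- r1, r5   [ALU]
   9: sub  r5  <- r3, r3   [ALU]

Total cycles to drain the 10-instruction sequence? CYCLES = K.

#0 head=0: mul i0 RAW r6
#1 head=1: and;st i1/i2 2-wide
#2 head=3: st;add i3/i4 2-wide
#3 head=5: st i5 no-port MEM/MEM
#4 head=6: ld i6 no-port MEM/MEM
#5 head=7: st;sub i7/i8 2-wide
#6 head=9: sub i9 tail

CYCLES = 7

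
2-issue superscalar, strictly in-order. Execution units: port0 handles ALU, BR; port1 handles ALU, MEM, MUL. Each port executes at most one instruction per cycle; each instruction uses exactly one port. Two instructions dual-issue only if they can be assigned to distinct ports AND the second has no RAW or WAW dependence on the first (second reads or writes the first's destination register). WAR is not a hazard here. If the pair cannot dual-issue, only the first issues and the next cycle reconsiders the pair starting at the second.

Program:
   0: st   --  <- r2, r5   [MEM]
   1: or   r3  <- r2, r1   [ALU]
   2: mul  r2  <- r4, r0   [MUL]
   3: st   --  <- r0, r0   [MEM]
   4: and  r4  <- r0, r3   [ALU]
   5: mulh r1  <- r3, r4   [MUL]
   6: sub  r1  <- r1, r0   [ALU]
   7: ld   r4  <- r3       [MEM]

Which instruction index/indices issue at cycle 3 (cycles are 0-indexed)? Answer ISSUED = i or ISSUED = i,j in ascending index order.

ISSUED = 5

#0 head=0: st/or i0/i1 dual
#1 head=2: mul i2 no-port MUL/MEM
#2 head=3: st/and i3/i4 dual
#3 head=5: mulh i5 RAW+WAW r1
#4 head=6: sub/ld i6/i7 dual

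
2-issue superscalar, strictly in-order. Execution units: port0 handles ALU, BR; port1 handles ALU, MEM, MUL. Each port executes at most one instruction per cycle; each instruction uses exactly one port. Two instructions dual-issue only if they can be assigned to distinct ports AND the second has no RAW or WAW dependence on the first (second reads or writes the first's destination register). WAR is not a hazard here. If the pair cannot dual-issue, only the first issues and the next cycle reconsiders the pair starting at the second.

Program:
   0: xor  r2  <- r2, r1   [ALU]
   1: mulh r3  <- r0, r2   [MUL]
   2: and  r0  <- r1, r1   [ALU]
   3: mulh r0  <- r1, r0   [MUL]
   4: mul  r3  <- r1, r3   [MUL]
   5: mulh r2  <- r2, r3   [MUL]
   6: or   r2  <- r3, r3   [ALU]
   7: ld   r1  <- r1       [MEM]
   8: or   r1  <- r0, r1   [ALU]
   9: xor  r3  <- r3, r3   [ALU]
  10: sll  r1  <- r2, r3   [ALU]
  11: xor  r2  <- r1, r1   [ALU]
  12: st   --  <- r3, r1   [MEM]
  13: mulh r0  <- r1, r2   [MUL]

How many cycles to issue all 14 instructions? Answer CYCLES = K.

CYCLES = 10

  cy0 -> i0 (xor) RAW r2
  cy1 -> i1,i2 (mulh+and) pair
  cy2 -> i3 (mulh) no-port MUL/MUL
  cy3 -> i4 (mul) no-port MUL/MUL
  cy4 -> i5 (mulh) WAW r2
  cy5 -> i6,i7 (or+ld) pair
  cy6 -> i8,i9 (or+xor) pair
  cy7 -> i10 (sll) RAW r1
  cy8 -> i11,i12 (xor+st) pair
  cy9 -> i13 (mulh) tail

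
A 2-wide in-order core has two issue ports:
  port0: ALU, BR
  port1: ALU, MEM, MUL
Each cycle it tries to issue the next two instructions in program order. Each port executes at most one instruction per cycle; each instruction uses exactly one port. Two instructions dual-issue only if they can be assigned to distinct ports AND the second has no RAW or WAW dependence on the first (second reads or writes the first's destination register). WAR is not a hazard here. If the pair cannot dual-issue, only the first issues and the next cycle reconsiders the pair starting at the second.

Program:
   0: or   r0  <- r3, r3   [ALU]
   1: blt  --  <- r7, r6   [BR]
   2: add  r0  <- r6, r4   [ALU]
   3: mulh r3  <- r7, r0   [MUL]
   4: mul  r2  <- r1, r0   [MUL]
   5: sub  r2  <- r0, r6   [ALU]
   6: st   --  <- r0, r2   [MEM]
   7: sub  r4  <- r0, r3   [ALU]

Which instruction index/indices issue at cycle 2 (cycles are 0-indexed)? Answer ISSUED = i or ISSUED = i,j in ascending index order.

t=0 i0&i1:or blt ; pair
t=1 i2:add ; RAW r0
t=2 i3:mulh ; no-port MUL/MUL
t=3 i4:mul ; WAW r2
t=4 i5:sub ; RAW r2
t=5 i6&i7:st sub ; pair

ISSUED = 3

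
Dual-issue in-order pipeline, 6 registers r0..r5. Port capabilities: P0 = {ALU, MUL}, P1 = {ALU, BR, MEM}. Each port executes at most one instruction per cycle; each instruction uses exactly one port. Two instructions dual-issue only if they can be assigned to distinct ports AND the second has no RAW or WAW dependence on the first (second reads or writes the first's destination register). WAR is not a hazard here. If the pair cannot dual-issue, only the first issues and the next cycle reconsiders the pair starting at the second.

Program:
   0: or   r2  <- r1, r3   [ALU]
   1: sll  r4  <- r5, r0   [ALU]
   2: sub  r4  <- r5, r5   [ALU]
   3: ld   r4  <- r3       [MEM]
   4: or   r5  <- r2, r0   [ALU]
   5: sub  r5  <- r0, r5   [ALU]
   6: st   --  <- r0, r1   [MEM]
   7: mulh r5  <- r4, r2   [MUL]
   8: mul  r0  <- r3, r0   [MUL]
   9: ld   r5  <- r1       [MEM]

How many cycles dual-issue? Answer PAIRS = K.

[0] i0/i1  or+sll  -- 2-wide
[1] i2  sub  -- WAW r4
[2] i3/i4  ld+or  -- 2-wide
[3] i5/i6  sub+st  -- 2-wide
[4] i7  mulh  -- no-port MUL/MUL
[5] i8/i9  mul+ld  -- 2-wide

PAIRS = 4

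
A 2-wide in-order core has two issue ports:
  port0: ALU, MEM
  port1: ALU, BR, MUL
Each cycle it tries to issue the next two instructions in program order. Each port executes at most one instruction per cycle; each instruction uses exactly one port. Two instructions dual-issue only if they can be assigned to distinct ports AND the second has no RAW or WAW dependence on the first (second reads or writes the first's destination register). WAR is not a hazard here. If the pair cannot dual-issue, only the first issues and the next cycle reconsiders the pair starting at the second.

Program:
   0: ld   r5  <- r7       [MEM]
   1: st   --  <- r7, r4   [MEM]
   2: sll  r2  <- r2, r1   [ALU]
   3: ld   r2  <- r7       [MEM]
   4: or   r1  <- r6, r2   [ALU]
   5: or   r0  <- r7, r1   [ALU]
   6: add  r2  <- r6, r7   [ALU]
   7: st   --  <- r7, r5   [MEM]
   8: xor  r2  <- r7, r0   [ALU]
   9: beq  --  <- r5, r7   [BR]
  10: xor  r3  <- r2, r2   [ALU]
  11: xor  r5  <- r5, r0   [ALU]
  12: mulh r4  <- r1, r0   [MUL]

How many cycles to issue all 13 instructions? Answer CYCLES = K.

CYCLES = 8

t=0 i0:ld ; no-port MEM/MEM
t=1 i1/i2:st/sll ; 2-wide
t=2 i3:ld ; RAW r2
t=3 i4:or ; RAW r1
t=4 i5/i6:or/add ; 2-wide
t=5 i7/i8:st/xor ; 2-wide
t=6 i9/i10:beq/xor ; 2-wide
t=7 i11/i12:xor/mulh ; 2-wide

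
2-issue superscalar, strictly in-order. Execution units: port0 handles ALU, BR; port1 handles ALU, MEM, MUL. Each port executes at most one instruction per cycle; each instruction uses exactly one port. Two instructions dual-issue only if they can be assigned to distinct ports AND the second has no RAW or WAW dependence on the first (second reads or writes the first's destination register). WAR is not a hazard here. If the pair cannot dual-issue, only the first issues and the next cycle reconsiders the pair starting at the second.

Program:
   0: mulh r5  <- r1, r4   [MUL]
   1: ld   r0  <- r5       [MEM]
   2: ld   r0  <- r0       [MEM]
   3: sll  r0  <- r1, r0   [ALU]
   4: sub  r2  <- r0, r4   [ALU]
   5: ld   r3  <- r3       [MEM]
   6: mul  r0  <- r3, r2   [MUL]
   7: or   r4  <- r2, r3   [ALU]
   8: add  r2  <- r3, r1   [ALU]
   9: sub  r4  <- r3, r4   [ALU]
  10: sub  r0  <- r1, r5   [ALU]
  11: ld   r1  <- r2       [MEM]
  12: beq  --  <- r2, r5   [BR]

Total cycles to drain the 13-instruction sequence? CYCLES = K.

CYCLES = 9

t=0 i0:mulh ; no-port MUL/MEM
t=1 i1:ld ; no-port MEM/MEM
t=2 i2:ld ; RAW+WAW r0
t=3 i3:sll ; RAW r0
t=4 i4,i5:sub ld ; pair
t=5 i6,i7:mul or ; pair
t=6 i8,i9:add sub ; pair
t=7 i10,i11:sub ld ; pair
t=8 i12:beq ; tail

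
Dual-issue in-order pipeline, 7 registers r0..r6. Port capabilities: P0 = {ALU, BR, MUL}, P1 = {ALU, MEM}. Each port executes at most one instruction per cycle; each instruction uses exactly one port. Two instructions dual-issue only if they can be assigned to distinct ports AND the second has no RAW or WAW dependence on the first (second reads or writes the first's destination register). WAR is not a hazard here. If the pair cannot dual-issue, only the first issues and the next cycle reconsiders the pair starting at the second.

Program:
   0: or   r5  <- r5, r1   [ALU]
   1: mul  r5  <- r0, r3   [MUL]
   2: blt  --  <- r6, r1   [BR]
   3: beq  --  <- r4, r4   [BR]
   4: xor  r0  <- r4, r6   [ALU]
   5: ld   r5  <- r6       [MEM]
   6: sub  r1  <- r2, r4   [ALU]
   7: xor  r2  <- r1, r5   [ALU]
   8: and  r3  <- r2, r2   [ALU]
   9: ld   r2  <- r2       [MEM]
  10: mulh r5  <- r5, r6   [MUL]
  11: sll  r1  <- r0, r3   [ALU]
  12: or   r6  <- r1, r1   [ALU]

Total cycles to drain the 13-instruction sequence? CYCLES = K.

c0: i0 or.ALU  WAW r5
c1: i1 mul.MUL  no-port MUL/BR
c2: i2 blt.BR  no-port BR/BR
c3: i3+i4 beq.BR;xor.ALU  dual
c4: i5+i6 ld.MEM;sub.ALU  dual
c5: i7 xor.ALU  RAW r2
c6: i8+i9 and.ALU;ld.MEM  dual
c7: i10+i11 mulh.MUL;sll.ALU  dual
c8: i12 or.ALU  tail

CYCLES = 9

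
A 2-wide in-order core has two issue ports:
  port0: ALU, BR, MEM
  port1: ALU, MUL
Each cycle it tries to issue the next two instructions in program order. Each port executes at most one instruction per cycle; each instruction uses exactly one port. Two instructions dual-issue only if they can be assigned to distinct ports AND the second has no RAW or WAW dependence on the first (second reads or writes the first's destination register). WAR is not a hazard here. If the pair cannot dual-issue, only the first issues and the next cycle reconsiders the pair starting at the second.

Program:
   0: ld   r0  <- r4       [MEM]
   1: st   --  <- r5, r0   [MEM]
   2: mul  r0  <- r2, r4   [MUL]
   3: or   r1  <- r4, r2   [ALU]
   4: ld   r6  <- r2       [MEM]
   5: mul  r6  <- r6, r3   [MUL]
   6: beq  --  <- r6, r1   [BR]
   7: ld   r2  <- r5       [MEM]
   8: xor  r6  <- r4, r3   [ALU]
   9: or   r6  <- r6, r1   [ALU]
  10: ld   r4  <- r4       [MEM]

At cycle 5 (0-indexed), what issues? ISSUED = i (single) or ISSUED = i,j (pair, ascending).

[0] i0  ld  -- no-port MEM/MEM
[1] i1&i2  st/mul  -- dual
[2] i3&i4  or/ld  -- dual
[3] i5  mul  -- RAW r6
[4] i6  beq  -- no-port BR/MEM
[5] i7&i8  ld/xor  -- dual
[6] i9&i10  or/ld  -- dual

ISSUED = 7,8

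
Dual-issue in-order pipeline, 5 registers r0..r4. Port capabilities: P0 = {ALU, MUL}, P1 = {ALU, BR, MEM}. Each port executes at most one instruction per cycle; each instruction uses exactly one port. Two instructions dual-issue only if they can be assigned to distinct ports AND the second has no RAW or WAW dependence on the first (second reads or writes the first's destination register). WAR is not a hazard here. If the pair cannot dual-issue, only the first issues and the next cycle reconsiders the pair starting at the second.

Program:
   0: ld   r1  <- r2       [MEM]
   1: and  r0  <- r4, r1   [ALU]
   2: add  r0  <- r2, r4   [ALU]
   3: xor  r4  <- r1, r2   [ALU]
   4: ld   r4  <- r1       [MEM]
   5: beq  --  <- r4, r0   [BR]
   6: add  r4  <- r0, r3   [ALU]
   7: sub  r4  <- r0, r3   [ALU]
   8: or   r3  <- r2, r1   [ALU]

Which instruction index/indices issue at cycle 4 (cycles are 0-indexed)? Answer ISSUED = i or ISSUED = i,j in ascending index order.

  cy0 -> i0 (ld.MEM) RAW r1
  cy1 -> i1 (and.ALU) WAW r0
  cy2 -> i2/i3 (add.ALU xor.ALU) 2-wide
  cy3 -> i4 (ld.MEM) no-port MEM/BR
  cy4 -> i5/i6 (beq.BR add.ALU) 2-wide
  cy5 -> i7/i8 (sub.ALU or.ALU) 2-wide

ISSUED = 5,6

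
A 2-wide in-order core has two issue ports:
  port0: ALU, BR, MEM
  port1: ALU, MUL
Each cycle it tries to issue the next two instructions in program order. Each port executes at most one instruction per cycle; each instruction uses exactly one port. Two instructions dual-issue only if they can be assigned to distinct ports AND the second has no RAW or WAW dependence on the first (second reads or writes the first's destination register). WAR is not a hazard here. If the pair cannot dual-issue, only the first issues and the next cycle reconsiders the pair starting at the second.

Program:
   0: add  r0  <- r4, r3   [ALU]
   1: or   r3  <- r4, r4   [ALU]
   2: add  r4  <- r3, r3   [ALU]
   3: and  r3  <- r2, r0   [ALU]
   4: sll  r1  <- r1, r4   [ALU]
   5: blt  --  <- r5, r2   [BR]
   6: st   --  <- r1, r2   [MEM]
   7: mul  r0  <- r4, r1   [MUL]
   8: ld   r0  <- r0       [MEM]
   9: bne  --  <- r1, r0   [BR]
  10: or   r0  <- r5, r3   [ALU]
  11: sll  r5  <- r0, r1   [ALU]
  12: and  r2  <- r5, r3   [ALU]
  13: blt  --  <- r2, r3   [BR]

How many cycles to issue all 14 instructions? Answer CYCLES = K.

0. add/or @i0&i1  | pair
1. add/and @i2&i3  | pair
2. sll/blt @i4&i5  | pair
3. st/mul @i6&i7  | pair
4. ld @i8  | no-port MEM/BR
5. bne/or @i9&i10  | pair
6. sll @i11  | RAW r5
7. and @i12  | RAW r2
8. blt @i13  | tail

CYCLES = 9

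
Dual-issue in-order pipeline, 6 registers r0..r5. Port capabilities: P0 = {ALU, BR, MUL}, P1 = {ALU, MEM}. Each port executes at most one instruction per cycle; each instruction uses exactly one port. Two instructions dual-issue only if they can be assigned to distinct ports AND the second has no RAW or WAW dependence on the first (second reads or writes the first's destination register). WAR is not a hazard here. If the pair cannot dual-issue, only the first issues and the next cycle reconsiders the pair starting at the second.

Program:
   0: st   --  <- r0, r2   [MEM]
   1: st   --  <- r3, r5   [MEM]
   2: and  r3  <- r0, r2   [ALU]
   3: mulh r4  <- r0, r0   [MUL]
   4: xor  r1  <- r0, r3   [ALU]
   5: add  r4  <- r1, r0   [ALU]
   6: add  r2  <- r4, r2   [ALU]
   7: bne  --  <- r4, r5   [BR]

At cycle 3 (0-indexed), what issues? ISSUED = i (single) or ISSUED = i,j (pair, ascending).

ISSUED = 5

[0] i0  st  -- no-port MEM/MEM
[1] i1,i2  st and  -- 2-wide
[2] i3,i4  mulh xor  -- 2-wide
[3] i5  add  -- RAW r4
[4] i6,i7  add bne  -- 2-wide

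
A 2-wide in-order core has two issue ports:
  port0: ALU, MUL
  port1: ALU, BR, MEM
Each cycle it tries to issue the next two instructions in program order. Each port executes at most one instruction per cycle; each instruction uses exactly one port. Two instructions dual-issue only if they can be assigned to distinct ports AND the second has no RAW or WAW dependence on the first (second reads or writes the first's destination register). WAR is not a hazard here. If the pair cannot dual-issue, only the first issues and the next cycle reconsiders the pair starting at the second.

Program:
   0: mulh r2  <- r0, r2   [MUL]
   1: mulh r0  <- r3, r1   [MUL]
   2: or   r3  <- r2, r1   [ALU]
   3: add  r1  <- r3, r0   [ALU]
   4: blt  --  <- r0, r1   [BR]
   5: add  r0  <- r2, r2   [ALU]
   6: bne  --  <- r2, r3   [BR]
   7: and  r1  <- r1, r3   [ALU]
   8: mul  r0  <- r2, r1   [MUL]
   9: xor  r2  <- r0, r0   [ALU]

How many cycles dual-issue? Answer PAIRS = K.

0. mulh.MUL @i0  | no-port MUL/MUL
1. mulh.MUL/or.ALU @i1,i2  | dual
2. add.ALU @i3  | RAW r1
3. blt.BR/add.ALU @i4,i5  | dual
4. bne.BR/and.ALU @i6,i7  | dual
5. mul.MUL @i8  | RAW r0
6. xor.ALU @i9  | tail

PAIRS = 3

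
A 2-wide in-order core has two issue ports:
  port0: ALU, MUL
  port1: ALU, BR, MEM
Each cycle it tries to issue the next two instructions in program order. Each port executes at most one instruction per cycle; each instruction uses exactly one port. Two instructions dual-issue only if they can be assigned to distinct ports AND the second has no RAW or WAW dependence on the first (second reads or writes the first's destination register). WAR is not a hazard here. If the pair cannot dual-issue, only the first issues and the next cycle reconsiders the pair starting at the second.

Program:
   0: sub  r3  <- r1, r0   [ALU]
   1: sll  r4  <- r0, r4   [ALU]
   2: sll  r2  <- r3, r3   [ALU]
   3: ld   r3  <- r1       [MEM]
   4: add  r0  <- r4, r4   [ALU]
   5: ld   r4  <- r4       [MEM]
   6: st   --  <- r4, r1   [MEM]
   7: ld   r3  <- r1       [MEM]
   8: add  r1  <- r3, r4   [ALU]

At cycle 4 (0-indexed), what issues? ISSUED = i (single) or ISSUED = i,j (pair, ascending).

t=0 i0/i1:sub.ALU+sll.ALU ; dual
t=1 i2/i3:sll.ALU+ld.MEM ; dual
t=2 i4/i5:add.ALU+ld.MEM ; dual
t=3 i6:st.MEM ; no-port MEM/MEM
t=4 i7:ld.MEM ; RAW r3
t=5 i8:add.ALU ; tail

ISSUED = 7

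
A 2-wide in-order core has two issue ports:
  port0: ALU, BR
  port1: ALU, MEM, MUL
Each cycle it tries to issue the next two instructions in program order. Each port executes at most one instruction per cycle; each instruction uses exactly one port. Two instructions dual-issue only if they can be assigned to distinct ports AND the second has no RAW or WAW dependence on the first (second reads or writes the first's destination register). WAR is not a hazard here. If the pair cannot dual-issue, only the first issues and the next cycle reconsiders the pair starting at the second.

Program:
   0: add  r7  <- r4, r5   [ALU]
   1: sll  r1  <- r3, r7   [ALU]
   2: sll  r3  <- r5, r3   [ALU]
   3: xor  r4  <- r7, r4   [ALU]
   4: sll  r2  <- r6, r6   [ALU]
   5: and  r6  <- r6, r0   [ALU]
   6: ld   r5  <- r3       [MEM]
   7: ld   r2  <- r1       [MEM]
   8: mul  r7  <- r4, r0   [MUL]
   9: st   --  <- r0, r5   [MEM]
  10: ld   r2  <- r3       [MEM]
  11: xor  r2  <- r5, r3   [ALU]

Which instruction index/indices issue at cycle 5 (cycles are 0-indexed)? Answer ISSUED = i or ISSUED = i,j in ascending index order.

c0: i0 add  RAW r7
c1: i1/i2 sll/sll  dual
c2: i3/i4 xor/sll  dual
c3: i5/i6 and/ld  dual
c4: i7 ld  no-port MEM/MUL
c5: i8 mul  no-port MUL/MEM
c6: i9 st  no-port MEM/MEM
c7: i10 ld  WAW r2
c8: i11 xor  tail

ISSUED = 8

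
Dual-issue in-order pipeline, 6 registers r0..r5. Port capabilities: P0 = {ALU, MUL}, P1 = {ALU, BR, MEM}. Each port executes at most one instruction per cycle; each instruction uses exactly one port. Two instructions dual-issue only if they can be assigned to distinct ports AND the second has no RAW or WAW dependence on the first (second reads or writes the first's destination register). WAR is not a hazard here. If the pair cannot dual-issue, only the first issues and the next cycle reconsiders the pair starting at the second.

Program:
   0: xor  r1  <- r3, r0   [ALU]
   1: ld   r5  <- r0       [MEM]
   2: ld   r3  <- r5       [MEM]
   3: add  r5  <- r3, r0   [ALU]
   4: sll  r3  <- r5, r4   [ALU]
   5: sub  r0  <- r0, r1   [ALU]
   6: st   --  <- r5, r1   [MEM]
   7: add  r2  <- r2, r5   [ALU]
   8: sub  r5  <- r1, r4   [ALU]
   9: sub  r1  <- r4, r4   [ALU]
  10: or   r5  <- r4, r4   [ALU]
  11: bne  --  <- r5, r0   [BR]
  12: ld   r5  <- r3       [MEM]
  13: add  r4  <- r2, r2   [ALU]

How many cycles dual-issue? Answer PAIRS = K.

PAIRS = 5

#0 head=0: xor.ALU/ld.MEM i0/i1 2-wide
#1 head=2: ld.MEM i2 RAW r3
#2 head=3: add.ALU i3 RAW r5
#3 head=4: sll.ALU/sub.ALU i4/i5 2-wide
#4 head=6: st.MEM/add.ALU i6/i7 2-wide
#5 head=8: sub.ALU/sub.ALU i8/i9 2-wide
#6 head=10: or.ALU i10 RAW r5
#7 head=11: bne.BR i11 no-port BR/MEM
#8 head=12: ld.MEM/add.ALU i12/i13 2-wide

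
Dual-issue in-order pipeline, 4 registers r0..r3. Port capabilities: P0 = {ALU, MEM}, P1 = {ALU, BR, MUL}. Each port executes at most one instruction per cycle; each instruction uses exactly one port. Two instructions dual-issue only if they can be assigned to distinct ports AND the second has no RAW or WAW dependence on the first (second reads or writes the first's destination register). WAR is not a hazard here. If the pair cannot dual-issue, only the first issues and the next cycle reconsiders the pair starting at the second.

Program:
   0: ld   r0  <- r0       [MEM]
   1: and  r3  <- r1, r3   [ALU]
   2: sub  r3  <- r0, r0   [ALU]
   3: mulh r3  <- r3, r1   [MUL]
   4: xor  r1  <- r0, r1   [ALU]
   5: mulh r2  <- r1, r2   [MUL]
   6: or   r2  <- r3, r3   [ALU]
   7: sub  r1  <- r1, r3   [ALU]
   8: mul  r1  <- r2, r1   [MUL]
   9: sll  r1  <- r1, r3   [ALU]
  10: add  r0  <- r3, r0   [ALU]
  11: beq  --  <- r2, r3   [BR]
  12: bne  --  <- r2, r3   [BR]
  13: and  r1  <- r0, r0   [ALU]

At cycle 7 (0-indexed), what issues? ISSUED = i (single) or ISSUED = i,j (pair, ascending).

0. ld.MEM/and.ALU @i0+i1  | dual
1. sub.ALU @i2  | RAW+WAW r3
2. mulh.MUL/xor.ALU @i3+i4  | dual
3. mulh.MUL @i5  | WAW r2
4. or.ALU/sub.ALU @i6+i7  | dual
5. mul.MUL @i8  | RAW+WAW r1
6. sll.ALU/add.ALU @i9+i10  | dual
7. beq.BR @i11  | no-port BR/BR
8. bne.BR/and.ALU @i12+i13  | dual

ISSUED = 11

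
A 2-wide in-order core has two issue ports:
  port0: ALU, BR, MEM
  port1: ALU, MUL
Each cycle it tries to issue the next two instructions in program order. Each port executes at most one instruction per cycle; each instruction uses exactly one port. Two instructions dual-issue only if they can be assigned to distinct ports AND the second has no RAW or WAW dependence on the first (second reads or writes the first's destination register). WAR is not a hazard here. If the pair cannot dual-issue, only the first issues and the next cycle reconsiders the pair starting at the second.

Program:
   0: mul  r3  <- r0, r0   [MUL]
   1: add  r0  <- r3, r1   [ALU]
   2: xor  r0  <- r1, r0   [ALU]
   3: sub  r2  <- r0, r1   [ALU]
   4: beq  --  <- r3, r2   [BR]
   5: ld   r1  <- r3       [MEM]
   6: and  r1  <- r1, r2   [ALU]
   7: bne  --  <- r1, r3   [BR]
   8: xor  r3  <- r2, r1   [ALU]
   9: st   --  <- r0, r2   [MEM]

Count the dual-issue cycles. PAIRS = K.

PAIRS = 1

0. mul @i0  | RAW r3
1. add @i1  | RAW+WAW r0
2. xor @i2  | RAW r0
3. sub @i3  | RAW r2
4. beq @i4  | no-port BR/MEM
5. ld @i5  | RAW+WAW r1
6. and @i6  | RAW r1
7. bne+xor @i7&i8  | dual
8. st @i9  | tail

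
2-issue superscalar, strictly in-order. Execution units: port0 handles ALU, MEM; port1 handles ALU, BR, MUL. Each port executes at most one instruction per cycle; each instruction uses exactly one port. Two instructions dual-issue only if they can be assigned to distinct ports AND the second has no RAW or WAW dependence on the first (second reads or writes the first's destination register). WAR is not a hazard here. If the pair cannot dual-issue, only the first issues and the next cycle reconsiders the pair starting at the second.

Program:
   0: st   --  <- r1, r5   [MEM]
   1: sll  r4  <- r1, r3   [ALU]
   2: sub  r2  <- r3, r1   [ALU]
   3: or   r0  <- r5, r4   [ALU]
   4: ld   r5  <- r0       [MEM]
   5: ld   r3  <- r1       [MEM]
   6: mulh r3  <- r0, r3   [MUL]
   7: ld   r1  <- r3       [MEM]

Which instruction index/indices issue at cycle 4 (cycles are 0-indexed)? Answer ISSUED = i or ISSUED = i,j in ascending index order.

0. st.MEM;sll.ALU @i0+i1  | pair
1. sub.ALU;or.ALU @i2+i3  | pair
2. ld.MEM @i4  | no-port MEM/MEM
3. ld.MEM @i5  | RAW+WAW r3
4. mulh.MUL @i6  | RAW r3
5. ld.MEM @i7  | tail

ISSUED = 6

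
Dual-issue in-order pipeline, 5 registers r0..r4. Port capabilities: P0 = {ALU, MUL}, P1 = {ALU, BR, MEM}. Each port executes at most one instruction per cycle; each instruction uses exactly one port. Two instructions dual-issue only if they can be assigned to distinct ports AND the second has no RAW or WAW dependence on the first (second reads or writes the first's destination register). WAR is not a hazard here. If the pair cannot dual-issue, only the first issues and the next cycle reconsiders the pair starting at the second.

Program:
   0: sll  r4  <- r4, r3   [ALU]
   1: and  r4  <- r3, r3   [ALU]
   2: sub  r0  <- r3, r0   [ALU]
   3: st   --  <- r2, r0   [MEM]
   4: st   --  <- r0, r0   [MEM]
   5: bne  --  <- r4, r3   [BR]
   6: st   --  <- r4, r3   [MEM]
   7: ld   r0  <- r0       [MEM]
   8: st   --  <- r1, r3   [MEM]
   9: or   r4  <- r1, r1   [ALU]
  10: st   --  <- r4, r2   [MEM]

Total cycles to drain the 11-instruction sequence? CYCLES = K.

  cy0 -> i0 (sll) WAW r4
  cy1 -> i1,i2 (and sub) 2-wide
  cy2 -> i3 (st) no-port MEM/MEM
  cy3 -> i4 (st) no-port MEM/BR
  cy4 -> i5 (bne) no-port BR/MEM
  cy5 -> i6 (st) no-port MEM/MEM
  cy6 -> i7 (ld) no-port MEM/MEM
  cy7 -> i8,i9 (st or) 2-wide
  cy8 -> i10 (st) tail

CYCLES = 9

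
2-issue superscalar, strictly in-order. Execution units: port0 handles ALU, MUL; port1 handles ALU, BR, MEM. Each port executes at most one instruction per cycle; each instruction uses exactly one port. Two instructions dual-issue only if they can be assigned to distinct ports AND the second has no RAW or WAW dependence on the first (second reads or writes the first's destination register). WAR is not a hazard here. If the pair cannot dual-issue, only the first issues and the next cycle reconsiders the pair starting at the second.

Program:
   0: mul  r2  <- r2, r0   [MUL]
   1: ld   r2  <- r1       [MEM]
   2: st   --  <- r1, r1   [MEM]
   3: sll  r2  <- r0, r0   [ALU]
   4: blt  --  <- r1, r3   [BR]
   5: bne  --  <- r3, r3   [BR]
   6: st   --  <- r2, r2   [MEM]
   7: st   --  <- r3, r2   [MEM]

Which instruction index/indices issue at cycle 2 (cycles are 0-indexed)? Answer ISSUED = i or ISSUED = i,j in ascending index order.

ISSUED = 2,3

[0] i0  mul  -- WAW r2
[1] i1  ld  -- no-port MEM/MEM
[2] i2,i3  st sll  -- dual
[3] i4  blt  -- no-port BR/BR
[4] i5  bne  -- no-port BR/MEM
[5] i6  st  -- no-port MEM/MEM
[6] i7  st  -- tail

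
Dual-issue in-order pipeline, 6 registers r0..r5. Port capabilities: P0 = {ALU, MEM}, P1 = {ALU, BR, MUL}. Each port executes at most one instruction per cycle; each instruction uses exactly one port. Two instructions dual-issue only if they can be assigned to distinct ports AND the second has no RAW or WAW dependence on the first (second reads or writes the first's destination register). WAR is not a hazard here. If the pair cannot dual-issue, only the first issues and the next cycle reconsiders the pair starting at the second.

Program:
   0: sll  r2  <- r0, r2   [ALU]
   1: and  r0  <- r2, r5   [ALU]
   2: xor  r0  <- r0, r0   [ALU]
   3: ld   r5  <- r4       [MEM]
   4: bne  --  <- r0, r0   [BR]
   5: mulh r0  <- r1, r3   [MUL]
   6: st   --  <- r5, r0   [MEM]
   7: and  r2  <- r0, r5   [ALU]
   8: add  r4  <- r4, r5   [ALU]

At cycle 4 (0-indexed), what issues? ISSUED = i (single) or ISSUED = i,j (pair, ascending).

  cy0 -> i0 (sll) RAW r2
  cy1 -> i1 (and) RAW+WAW r0
  cy2 -> i2+i3 (xor/ld) 2-wide
  cy3 -> i4 (bne) no-port BR/MUL
  cy4 -> i5 (mulh) RAW r0
  cy5 -> i6+i7 (st/and) 2-wide
  cy6 -> i8 (add) tail

ISSUED = 5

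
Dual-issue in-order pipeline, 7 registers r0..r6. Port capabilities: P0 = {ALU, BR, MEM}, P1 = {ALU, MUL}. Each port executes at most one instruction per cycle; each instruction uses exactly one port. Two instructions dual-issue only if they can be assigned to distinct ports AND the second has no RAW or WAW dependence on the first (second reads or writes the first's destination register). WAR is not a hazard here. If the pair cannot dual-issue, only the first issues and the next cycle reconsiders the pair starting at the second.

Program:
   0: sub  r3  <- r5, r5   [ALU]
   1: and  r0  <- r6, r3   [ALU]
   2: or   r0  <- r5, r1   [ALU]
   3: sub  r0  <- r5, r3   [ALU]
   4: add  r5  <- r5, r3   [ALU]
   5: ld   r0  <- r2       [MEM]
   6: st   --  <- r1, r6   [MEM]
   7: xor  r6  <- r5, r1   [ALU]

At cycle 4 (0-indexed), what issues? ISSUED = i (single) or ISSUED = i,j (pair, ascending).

ISSUED = 5

c0: i0 sub  RAW r3
c1: i1 and  WAW r0
c2: i2 or  WAW r0
c3: i3+i4 sub;add  pair
c4: i5 ld  no-port MEM/MEM
c5: i6+i7 st;xor  pair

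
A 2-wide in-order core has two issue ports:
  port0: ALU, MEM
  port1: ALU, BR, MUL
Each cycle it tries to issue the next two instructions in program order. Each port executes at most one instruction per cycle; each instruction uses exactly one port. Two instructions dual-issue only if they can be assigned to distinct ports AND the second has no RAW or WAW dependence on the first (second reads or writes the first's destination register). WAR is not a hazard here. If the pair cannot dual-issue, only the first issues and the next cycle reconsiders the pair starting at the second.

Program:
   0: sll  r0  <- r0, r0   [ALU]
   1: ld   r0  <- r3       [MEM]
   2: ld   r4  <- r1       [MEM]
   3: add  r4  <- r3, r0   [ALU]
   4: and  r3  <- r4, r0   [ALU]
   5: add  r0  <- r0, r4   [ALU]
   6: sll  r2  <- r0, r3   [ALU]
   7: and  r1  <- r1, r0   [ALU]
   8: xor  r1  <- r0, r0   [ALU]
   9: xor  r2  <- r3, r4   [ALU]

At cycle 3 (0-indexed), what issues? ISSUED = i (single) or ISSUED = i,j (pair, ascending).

c0: i0 sll.ALU  WAW r0
c1: i1 ld.MEM  no-port MEM/MEM
c2: i2 ld.MEM  WAW r4
c3: i3 add.ALU  RAW r4
c4: i4+i5 and.ALU;add.ALU  pair
c5: i6+i7 sll.ALU;and.ALU  pair
c6: i8+i9 xor.ALU;xor.ALU  pair

ISSUED = 3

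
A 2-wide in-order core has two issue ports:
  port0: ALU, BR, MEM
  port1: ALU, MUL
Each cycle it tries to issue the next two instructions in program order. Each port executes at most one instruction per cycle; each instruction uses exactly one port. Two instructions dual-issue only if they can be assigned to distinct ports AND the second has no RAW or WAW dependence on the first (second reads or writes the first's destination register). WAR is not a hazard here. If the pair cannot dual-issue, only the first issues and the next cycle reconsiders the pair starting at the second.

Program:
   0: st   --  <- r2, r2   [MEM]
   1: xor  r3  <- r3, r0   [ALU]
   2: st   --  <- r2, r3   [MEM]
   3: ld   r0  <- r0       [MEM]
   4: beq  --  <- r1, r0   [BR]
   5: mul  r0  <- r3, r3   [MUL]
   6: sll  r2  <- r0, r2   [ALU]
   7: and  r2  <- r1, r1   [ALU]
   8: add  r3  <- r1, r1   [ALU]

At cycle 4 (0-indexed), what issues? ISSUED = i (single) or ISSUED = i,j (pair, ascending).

ISSUED = 6

#0 head=0: st.MEM xor.ALU i0+i1 pair
#1 head=2: st.MEM i2 no-port MEM/MEM
#2 head=3: ld.MEM i3 no-port MEM/BR
#3 head=4: beq.BR mul.MUL i4+i5 pair
#4 head=6: sll.ALU i6 WAW r2
#5 head=7: and.ALU add.ALU i7+i8 pair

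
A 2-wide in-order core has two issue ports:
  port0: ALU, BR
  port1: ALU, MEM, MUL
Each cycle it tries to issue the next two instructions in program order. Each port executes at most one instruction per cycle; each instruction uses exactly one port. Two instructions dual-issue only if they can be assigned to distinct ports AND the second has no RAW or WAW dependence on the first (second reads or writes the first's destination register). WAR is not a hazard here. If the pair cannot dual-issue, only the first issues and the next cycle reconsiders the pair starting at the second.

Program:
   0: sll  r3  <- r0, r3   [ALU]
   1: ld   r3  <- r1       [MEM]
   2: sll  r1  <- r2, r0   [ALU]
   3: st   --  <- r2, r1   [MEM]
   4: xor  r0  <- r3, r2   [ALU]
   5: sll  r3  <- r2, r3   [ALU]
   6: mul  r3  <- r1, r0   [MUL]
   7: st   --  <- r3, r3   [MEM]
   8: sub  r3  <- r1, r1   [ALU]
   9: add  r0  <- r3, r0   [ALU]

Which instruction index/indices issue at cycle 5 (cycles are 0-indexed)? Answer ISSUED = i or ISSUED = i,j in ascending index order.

ISSUED = 7,8

  cy0 -> i0 (sll.ALU) WAW r3
  cy1 -> i1,i2 (ld.MEM+sll.ALU) 2-wide
  cy2 -> i3,i4 (st.MEM+xor.ALU) 2-wide
  cy3 -> i5 (sll.ALU) WAW r3
  cy4 -> i6 (mul.MUL) no-port MUL/MEM
  cy5 -> i7,i8 (st.MEM+sub.ALU) 2-wide
  cy6 -> i9 (add.ALU) tail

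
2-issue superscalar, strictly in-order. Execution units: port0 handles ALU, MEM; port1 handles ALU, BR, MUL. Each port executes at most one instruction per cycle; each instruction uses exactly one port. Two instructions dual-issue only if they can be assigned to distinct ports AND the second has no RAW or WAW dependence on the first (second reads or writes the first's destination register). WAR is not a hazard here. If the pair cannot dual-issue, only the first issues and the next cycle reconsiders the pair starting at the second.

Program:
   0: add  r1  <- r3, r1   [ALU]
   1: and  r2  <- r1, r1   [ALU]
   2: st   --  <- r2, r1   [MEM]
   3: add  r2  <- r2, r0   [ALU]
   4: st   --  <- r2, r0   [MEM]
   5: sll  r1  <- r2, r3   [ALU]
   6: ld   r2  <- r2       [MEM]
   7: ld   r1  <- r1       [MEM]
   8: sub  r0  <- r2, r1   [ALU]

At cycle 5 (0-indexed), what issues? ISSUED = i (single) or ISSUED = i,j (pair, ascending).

c0: i0 add.ALU  RAW r1
c1: i1 and.ALU  RAW r2
c2: i2&i3 st.MEM/add.ALU  2-wide
c3: i4&i5 st.MEM/sll.ALU  2-wide
c4: i6 ld.MEM  no-port MEM/MEM
c5: i7 ld.MEM  RAW r1
c6: i8 sub.ALU  tail

ISSUED = 7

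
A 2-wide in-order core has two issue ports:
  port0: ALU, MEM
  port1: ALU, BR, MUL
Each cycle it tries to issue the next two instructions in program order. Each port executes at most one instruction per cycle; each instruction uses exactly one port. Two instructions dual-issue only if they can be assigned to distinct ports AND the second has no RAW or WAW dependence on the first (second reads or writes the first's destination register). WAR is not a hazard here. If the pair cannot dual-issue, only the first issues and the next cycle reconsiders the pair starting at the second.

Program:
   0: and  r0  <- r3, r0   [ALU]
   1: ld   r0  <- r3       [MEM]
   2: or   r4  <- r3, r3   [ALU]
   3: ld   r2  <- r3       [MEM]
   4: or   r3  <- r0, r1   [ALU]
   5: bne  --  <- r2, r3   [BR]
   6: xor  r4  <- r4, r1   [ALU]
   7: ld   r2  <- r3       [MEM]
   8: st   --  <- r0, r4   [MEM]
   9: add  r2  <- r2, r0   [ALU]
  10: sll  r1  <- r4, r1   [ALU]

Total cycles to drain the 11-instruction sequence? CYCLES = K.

CYCLES = 7

c0: i0 and.ALU  WAW r0
c1: i1/i2 ld.MEM+or.ALU  dual
c2: i3/i4 ld.MEM+or.ALU  dual
c3: i5/i6 bne.BR+xor.ALU  dual
c4: i7 ld.MEM  no-port MEM/MEM
c5: i8/i9 st.MEM+add.ALU  dual
c6: i10 sll.ALU  tail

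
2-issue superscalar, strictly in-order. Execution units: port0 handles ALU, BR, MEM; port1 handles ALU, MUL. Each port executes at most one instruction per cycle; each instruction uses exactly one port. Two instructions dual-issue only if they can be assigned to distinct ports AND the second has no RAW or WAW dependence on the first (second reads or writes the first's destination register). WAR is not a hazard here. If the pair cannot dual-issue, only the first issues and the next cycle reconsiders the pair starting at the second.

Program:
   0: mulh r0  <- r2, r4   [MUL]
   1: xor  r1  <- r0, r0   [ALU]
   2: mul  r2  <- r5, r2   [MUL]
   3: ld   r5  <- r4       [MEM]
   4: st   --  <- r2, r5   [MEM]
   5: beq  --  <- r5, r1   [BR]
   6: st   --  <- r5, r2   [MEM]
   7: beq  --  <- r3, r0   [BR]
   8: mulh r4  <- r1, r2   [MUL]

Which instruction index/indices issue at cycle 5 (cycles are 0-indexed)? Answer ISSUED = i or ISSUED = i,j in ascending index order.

ISSUED = 6

0. mulh @i0  | RAW r0
1. xor mul @i1,i2  | dual
2. ld @i3  | no-port MEM/MEM
3. st @i4  | no-port MEM/BR
4. beq @i5  | no-port BR/MEM
5. st @i6  | no-port MEM/BR
6. beq mulh @i7,i8  | dual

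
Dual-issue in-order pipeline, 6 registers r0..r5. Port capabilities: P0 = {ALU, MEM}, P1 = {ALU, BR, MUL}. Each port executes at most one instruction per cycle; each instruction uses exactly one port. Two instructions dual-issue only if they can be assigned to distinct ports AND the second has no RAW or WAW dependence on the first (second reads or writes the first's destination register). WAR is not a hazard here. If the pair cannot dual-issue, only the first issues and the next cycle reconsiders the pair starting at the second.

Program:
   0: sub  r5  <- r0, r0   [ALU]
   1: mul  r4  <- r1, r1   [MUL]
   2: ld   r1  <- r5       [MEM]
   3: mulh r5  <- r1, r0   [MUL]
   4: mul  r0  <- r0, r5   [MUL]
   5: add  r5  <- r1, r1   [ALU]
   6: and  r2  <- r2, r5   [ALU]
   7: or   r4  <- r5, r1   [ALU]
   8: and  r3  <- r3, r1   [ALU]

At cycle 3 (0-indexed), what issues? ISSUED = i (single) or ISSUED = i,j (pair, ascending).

t=0 i0/i1:sub mul ; pair
t=1 i2:ld ; RAW r1
t=2 i3:mulh ; no-port MUL/MUL
t=3 i4/i5:mul add ; pair
t=4 i6/i7:and or ; pair
t=5 i8:and ; tail

ISSUED = 4,5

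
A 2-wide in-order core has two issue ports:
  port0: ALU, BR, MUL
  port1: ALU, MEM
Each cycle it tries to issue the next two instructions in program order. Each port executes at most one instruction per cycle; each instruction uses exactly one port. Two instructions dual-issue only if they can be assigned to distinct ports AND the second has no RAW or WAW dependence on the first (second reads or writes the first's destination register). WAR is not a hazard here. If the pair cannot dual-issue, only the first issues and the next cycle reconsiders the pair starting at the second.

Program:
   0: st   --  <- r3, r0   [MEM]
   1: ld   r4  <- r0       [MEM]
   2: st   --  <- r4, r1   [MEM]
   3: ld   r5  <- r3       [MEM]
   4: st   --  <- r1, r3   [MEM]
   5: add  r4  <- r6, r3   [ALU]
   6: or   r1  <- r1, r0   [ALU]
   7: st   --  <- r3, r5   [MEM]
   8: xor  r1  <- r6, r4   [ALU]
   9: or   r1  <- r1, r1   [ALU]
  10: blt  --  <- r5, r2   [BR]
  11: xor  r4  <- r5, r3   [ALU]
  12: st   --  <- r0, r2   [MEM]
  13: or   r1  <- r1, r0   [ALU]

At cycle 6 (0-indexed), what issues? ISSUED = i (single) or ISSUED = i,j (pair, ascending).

[0] i0  st.MEM  -- no-port MEM/MEM
[1] i1  ld.MEM  -- no-port MEM/MEM
[2] i2  st.MEM  -- no-port MEM/MEM
[3] i3  ld.MEM  -- no-port MEM/MEM
[4] i4/i5  st.MEM add.ALU  -- 2-wide
[5] i6/i7  or.ALU st.MEM  -- 2-wide
[6] i8  xor.ALU  -- RAW+WAW r1
[7] i9/i10  or.ALU blt.BR  -- 2-wide
[8] i11/i12  xor.ALU st.MEM  -- 2-wide
[9] i13  or.ALU  -- tail

ISSUED = 8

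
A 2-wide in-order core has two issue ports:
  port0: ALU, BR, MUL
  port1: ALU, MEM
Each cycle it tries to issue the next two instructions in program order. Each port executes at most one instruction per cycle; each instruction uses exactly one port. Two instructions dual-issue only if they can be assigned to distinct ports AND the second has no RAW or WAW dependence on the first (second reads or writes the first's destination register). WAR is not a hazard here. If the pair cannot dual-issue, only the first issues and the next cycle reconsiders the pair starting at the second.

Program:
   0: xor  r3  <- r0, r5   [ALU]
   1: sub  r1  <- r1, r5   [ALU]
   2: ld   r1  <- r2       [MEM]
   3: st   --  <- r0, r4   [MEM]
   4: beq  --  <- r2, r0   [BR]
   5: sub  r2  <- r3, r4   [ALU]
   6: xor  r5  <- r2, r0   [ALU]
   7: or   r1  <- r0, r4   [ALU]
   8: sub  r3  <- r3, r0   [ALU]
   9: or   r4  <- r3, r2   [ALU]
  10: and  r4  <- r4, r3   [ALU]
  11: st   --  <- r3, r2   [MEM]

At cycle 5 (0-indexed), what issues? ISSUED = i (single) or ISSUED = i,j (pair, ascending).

ISSUED = 8

[0] i0,i1  xor+sub  -- pair
[1] i2  ld  -- no-port MEM/MEM
[2] i3,i4  st+beq  -- pair
[3] i5  sub  -- RAW r2
[4] i6,i7  xor+or  -- pair
[5] i8  sub  -- RAW r3
[6] i9  or  -- RAW+WAW r4
[7] i10,i11  and+st  -- pair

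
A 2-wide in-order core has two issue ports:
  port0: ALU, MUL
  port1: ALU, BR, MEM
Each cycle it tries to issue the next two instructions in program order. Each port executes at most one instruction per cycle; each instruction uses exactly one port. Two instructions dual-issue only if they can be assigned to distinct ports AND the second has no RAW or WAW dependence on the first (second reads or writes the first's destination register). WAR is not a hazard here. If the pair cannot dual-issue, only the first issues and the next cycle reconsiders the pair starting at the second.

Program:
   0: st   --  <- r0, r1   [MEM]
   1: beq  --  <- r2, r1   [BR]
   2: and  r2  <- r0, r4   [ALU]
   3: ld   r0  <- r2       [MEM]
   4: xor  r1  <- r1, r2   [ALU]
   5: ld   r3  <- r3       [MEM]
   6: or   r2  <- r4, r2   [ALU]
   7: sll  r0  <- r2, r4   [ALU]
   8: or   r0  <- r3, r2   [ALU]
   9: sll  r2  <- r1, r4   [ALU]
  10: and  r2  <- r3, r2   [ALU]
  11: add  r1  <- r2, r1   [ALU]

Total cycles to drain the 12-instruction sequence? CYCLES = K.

0. st @i0  | no-port MEM/BR
1. beq+and @i1+i2  | dual
2. ld+xor @i3+i4  | dual
3. ld+or @i5+i6  | dual
4. sll @i7  | WAW r0
5. or+sll @i8+i9  | dual
6. and @i10  | RAW r2
7. add @i11  | tail

CYCLES = 8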